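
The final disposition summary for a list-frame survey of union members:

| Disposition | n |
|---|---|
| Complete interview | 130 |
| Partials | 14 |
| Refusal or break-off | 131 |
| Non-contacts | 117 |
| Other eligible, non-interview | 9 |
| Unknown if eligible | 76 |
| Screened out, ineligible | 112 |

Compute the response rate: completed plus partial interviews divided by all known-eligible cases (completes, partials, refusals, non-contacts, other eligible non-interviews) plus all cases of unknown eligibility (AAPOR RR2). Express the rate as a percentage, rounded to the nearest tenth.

30.2%

Top → 130 + 14 = 144
Base → 130 + 14 + 131 + 117 + 9 + 76 = 477
RR2 = 144 / 477 = 0.3019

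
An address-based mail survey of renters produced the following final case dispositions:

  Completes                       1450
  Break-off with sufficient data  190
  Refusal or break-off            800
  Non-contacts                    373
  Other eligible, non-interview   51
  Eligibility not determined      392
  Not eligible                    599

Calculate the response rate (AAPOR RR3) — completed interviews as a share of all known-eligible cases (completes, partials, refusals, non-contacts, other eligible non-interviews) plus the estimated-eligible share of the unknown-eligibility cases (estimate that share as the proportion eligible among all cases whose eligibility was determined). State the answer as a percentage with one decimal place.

45.5%

Top = 1450
Eligible (known) = 1450 + 190 + 800 + 373 + 51 = 2864
e = 2864 / (2864 + 599) = 2864 / 3463 = 0.8270
e × U = 0.8270 × 392 = 324.18
Denominator = 2864 + 324.18 = 3188.18
RR3 = 1450 / 3188.18 = 0.4548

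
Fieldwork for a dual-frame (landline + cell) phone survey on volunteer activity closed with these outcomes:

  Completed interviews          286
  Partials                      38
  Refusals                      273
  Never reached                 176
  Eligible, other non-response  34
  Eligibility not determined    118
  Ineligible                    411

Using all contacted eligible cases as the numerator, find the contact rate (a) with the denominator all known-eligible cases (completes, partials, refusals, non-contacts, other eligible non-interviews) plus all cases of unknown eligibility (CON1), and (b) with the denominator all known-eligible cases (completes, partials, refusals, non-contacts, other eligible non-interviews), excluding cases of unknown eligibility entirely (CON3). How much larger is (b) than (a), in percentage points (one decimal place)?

Numerator → 286 + 38 + 273 + 34 = 631
Denominator → 286 + 38 + 273 + 176 + 34 + 118 = 925
CON1 = 631 / 925 = 0.6822
Denominator → 286 + 38 + 273 + 176 + 34 = 807
CON3 = 631 / 807 = 0.7819
Difference = 78.19 − 68.22 = 9.97 percentage points

10.0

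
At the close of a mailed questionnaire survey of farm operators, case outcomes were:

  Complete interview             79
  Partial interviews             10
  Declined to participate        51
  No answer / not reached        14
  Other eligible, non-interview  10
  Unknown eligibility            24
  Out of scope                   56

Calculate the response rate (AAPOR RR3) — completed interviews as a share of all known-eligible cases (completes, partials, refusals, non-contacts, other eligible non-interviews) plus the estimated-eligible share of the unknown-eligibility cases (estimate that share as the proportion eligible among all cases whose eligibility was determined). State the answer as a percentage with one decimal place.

Num: 79
Eligible (known): 79 + 10 + 51 + 14 + 10 = 164
e = 164 / (164 + 56) = 164 / 220 = 0.7455
Estimated eligible among unknowns: 0.7455 × 24 = 17.89
Base: 164 + 17.89 = 181.89
RR3 = 79 / 181.89 = 0.4343

43.4%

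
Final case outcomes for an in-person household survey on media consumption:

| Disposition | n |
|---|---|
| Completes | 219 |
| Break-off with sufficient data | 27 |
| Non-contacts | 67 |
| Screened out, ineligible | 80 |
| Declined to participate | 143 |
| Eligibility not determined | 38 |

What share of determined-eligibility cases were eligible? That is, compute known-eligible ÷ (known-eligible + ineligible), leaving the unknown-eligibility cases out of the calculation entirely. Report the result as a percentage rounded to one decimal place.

Eligible (known) → 219 + 27 + 143 + 67 = 456
e = 456 / (456 + 80) = 456 / 536 = 0.8507

85.1%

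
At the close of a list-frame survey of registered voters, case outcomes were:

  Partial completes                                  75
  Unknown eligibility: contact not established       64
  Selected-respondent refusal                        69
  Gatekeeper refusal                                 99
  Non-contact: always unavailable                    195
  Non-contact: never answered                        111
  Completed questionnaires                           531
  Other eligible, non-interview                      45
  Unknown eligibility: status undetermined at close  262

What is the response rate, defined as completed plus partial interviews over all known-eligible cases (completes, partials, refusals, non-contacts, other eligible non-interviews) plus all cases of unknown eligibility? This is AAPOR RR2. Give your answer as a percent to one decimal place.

Refused = 99 + 69 = 168
Non-contacts = 111 + 195 = 306
Unknown eligibility = 64 + 262 = 326
Num → 531 + 75 = 606
Denominator → 531 + 75 + 168 + 306 + 45 + 326 = 1451
RR2 = 606 / 1451 = 0.4176

41.8%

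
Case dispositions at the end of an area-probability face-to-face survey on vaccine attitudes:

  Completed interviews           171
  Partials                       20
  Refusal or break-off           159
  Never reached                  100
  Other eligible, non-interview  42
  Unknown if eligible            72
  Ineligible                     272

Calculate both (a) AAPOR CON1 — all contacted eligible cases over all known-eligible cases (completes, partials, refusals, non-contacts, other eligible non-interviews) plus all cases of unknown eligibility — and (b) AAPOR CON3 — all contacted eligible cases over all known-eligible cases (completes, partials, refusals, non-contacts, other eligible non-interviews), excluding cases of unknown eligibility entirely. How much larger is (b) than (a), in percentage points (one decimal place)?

10.2

Top = 171 + 20 + 159 + 42 = 392
Denom = 171 + 20 + 159 + 100 + 42 + 72 = 564
CON1 = 392 / 564 = 0.6950
Denom = 171 + 20 + 159 + 100 + 42 = 492
CON3 = 392 / 492 = 0.7967
Difference = 79.67 − 69.50 = 10.17 percentage points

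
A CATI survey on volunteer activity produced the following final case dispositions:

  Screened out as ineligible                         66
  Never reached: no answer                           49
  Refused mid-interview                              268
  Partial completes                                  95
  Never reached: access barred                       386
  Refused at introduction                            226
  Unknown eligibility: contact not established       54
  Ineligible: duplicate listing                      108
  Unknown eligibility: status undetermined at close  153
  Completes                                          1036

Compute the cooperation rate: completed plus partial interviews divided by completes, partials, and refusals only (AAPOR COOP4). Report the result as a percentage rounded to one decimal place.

69.6%

Refusal or break-off = 226 + 268 = 494
Non-contacts = 49 + 386 = 435
Undetermined eligibility = 54 + 153 = 207
Out of scope = 66 + 108 = 174
Num: 1036 + 95 = 1131
Denominator: 1036 + 95 + 494 = 1625
COOP4 = 1131 / 1625 = 0.6960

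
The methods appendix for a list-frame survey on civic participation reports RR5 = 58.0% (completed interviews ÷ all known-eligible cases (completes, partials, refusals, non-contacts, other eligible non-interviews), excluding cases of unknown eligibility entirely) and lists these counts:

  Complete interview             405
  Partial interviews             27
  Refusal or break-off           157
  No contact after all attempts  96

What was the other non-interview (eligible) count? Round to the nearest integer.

RR5 = 405 / D = 0.580
D = 405 / 0.580 = 698.3
Other denominator terms total 685
other non-interview (eligible) = 698.3 − 685 ≈ 13

13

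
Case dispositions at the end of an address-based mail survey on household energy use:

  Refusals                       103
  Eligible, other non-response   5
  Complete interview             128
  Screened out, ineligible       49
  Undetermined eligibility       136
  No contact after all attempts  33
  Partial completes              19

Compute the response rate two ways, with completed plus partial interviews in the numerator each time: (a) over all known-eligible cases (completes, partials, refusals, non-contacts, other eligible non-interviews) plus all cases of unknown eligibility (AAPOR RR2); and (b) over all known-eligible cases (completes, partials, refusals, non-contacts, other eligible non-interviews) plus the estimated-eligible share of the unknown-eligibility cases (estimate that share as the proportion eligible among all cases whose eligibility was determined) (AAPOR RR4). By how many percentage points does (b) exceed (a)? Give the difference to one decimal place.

Top: 128 + 19 = 147
Denom: 128 + 19 + 103 + 33 + 5 + 136 = 424
RR2 = 147 / 424 = 0.3467
Determined eligible: 128 + 19 + 103 + 33 + 5 = 288
e = 288 / (288 + 49) = 288 / 337 = 0.8546
Eligible share of unknowns: 0.8546 × 136 = 116.23
Denom: 288 + 116.23 = 404.23
RR4 = 147 / 404.23 = 0.3637
Difference = 36.37 − 34.67 = 1.70 percentage points

1.7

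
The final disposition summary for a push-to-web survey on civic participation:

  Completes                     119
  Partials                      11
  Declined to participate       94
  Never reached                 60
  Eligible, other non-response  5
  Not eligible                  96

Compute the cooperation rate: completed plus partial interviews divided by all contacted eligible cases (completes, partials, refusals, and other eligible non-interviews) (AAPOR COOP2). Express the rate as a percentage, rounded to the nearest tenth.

56.8%

Num → 119 + 11 = 130
Denom → 119 + 11 + 94 + 5 = 229
COOP2 = 130 / 229 = 0.5677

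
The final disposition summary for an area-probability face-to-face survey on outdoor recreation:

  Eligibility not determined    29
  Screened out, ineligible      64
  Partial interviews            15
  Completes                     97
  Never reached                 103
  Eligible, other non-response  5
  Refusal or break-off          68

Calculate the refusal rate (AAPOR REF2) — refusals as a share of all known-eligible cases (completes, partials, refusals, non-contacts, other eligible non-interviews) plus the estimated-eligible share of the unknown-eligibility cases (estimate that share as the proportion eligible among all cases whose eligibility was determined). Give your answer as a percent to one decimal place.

Top = 68
Determined eligible = 97 + 15 + 68 + 103 + 5 = 288
e = 288 / (288 + 64) = 288 / 352 = 0.8182
Eligible share of unknowns = 0.8182 × 29 = 23.73
Denominator = 288 + 23.73 = 311.73
REF2 = 68 / 311.73 = 0.2181

21.8%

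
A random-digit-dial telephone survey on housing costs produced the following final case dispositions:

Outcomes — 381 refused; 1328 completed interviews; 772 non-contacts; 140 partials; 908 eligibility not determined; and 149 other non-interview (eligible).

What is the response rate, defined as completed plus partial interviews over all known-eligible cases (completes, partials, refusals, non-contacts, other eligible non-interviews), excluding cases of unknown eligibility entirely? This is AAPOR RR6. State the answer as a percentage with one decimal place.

53.0%

Num: 1328 + 140 = 1468
Base: 1328 + 140 + 381 + 772 + 149 = 2770
RR6 = 1468 / 2770 = 0.5300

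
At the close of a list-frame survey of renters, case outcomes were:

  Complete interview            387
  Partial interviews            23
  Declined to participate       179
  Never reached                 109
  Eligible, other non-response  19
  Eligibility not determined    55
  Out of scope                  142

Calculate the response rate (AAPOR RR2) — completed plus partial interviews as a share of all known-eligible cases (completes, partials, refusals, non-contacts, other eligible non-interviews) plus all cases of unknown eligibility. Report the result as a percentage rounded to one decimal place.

Numerator → 387 + 23 = 410
Base → 387 + 23 + 179 + 109 + 19 + 55 = 772
RR2 = 410 / 772 = 0.5311

53.1%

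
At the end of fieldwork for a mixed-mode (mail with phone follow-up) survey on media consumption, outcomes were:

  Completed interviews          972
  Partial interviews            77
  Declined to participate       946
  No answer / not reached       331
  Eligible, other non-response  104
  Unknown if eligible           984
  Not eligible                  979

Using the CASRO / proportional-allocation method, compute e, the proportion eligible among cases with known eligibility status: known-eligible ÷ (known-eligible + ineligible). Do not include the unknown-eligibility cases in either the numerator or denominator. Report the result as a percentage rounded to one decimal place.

71.3%

Eligible (known) → 972 + 77 + 946 + 331 + 104 = 2430
e = 2430 / (2430 + 979) = 2430 / 3409 = 0.7128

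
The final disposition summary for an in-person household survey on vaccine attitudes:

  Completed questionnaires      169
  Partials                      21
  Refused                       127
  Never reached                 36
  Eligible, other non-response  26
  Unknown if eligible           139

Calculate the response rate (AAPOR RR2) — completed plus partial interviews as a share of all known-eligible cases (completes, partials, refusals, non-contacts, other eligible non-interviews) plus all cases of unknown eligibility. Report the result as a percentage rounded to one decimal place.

36.7%

Num = 169 + 21 = 190
Denominator = 169 + 21 + 127 + 36 + 26 + 139 = 518
RR2 = 190 / 518 = 0.3668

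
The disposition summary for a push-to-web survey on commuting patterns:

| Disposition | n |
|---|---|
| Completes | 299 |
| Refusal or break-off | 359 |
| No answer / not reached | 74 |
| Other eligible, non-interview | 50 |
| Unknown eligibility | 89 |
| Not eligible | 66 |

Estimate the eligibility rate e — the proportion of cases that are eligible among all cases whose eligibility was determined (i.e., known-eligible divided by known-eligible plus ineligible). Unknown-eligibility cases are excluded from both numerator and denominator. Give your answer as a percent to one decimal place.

Known eligible → 299 + 359 + 74 + 50 = 782
e = 782 / (782 + 66) = 782 / 848 = 0.9222

92.2%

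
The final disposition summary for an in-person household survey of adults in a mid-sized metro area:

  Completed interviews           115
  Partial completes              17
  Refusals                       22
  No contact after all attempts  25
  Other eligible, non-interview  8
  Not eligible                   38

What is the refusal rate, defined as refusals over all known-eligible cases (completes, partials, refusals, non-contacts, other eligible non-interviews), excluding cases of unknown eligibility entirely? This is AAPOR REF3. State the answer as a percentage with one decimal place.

Num: 22
Base: 115 + 17 + 22 + 25 + 8 = 187
REF3 = 22 / 187 = 0.1176

11.8%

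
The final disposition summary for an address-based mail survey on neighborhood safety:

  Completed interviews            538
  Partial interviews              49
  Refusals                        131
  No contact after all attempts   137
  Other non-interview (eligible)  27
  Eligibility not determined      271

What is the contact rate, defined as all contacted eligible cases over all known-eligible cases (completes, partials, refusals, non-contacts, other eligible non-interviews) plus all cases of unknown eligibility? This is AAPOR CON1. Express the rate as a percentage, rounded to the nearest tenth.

Top = 538 + 49 + 131 + 27 = 745
Denominator = 538 + 49 + 131 + 137 + 27 + 271 = 1153
CON1 = 745 / 1153 = 0.6461

64.6%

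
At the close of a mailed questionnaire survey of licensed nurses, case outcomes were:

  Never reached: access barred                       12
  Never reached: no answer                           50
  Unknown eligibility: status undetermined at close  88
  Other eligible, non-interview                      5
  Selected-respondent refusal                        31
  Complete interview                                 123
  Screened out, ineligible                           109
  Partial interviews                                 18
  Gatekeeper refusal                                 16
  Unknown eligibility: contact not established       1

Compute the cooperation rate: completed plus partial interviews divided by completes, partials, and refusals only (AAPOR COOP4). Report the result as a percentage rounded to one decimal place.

Refusals = 16 + 31 = 47
Non-contacts = 50 + 12 = 62
Undetermined eligibility = 1 + 88 = 89
Numerator = 123 + 18 = 141
Denom = 123 + 18 + 47 = 188
COOP4 = 141 / 188 = 0.7500

75.0%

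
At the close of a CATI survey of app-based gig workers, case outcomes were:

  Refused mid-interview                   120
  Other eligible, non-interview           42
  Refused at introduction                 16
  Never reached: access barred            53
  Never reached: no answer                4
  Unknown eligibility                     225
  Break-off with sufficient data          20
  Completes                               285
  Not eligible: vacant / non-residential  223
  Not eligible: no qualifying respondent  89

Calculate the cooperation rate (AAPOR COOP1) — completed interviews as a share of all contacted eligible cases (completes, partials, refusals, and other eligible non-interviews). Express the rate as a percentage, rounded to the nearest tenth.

59.0%

Refusal or break-off = 16 + 120 = 136
No answer / not reached = 4 + 53 = 57
Out of scope = 89 + 223 = 312
Numerator → 285
Denominator → 285 + 20 + 136 + 42 = 483
COOP1 = 285 / 483 = 0.5901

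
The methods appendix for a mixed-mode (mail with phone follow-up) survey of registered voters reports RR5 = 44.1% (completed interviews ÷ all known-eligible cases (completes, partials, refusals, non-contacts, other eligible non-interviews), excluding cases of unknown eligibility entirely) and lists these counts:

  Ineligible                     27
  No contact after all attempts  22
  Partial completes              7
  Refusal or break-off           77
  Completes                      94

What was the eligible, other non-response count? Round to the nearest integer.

RR5 = 94 / D = 0.441
D = 94 / 0.441 = 213.2
Remaining denominator categories sum to 200
eligible, other non-response = 213.2 − 200 ≈ 13

13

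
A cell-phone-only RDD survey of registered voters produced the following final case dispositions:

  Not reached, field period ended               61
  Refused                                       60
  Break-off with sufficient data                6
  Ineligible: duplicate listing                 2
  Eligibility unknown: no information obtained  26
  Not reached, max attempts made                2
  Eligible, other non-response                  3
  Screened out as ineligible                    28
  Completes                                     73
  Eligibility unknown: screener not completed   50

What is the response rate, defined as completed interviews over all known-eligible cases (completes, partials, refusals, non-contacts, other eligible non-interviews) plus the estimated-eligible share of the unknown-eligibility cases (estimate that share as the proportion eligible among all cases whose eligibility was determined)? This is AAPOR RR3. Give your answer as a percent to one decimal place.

26.9%

Non-contacts = 61 + 2 = 63
Undetermined eligibility = 50 + 26 = 76
Ineligible = 28 + 2 = 30
Num: 73
Determined eligible: 73 + 6 + 60 + 63 + 3 = 205
e = 205 / (205 + 30) = 205 / 235 = 0.8723
e × U: 0.8723 × 76 = 66.29
Denom: 205 + 66.29 = 271.29
RR3 = 73 / 271.29 = 0.2691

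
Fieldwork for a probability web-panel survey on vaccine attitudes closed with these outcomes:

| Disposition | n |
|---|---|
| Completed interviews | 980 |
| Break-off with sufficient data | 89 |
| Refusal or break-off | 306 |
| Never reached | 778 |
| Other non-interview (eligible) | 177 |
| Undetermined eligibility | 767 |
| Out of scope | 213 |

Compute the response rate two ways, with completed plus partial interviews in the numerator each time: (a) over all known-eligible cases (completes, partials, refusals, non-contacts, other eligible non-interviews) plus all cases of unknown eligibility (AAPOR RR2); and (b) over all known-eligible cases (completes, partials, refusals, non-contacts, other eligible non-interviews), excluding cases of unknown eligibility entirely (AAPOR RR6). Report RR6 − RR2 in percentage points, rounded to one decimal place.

Numerator → 980 + 89 = 1069
Denominator → 980 + 89 + 306 + 778 + 177 + 767 = 3097
RR2 = 1069 / 3097 = 0.3452
Denominator → 980 + 89 + 306 + 778 + 177 = 2330
RR6 = 1069 / 2330 = 0.4588
Difference = 45.88 − 34.52 = 11.36 percentage points

11.4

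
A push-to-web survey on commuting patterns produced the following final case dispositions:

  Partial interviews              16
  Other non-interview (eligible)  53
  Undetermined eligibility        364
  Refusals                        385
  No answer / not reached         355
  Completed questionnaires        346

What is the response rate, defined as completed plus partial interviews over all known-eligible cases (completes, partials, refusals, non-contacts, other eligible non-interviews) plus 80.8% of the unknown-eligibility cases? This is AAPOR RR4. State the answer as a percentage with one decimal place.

Numerator: 346 + 16 = 362
Known eligible: 346 + 16 + 385 + 355 + 53 = 1155
Estimated eligible among unknowns: 0.8080 × 364 = 294.11
Denom: 1155 + 294.11 = 1449.11
RR4 = 362 / 1449.11 = 0.2498

25.0%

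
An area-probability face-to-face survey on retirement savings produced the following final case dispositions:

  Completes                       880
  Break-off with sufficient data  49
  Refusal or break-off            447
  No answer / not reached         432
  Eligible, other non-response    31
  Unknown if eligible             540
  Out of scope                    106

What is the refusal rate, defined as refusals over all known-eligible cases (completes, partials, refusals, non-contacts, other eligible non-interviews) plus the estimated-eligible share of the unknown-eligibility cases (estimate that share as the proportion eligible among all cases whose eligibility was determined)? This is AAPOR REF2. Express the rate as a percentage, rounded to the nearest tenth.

Numerator = 447
Determined eligible = 880 + 49 + 447 + 432 + 31 = 1839
e = 1839 / (1839 + 106) = 1839 / 1945 = 0.9455
Eligible share of unknowns = 0.9455 × 540 = 510.57
Denom = 1839 + 510.57 = 2349.57
REF2 = 447 / 2349.57 = 0.1902

19.0%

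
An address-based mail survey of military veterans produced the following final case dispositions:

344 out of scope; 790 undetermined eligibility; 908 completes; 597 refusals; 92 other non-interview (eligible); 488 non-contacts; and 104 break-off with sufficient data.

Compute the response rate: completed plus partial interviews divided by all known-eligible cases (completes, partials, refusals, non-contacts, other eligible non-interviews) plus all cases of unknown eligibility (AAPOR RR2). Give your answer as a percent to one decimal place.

34.0%

Num = 908 + 104 = 1012
Denom = 908 + 104 + 597 + 488 + 92 + 790 = 2979
RR2 = 1012 / 2979 = 0.3397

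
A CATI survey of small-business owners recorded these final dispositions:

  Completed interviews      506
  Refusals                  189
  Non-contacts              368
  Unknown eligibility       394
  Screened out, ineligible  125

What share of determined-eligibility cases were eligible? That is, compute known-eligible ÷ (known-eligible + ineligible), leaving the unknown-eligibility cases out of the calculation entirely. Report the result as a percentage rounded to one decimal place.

Known eligible = 506 + 189 + 368 = 1063
e = 1063 / (1063 + 125) = 1063 / 1188 = 0.8948

89.5%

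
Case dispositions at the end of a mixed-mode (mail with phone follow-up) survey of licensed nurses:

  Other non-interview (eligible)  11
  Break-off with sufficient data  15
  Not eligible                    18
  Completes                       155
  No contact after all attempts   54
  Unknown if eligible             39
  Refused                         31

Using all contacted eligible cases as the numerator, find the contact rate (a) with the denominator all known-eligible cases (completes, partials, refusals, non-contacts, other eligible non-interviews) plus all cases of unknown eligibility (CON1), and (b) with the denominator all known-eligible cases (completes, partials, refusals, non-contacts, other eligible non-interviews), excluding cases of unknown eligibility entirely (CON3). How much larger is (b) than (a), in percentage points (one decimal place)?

10.2

Top: 155 + 15 + 31 + 11 = 212
Base: 155 + 15 + 31 + 54 + 11 + 39 = 305
CON1 = 212 / 305 = 0.6951
Base: 155 + 15 + 31 + 54 + 11 = 266
CON3 = 212 / 266 = 0.7970
Difference = 79.70 − 69.51 = 10.19 percentage points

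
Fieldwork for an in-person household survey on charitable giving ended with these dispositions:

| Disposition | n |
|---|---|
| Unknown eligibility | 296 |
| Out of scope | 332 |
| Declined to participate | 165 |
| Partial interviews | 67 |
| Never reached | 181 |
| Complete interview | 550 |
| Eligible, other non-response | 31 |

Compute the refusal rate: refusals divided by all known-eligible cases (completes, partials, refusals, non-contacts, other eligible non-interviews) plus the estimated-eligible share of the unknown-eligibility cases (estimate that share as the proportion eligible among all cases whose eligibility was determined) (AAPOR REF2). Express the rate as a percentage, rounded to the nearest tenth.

Numerator: 165
Determined eligible: 550 + 67 + 165 + 181 + 31 = 994
e = 994 / (994 + 332) = 994 / 1326 = 0.7496
e × U: 0.7496 × 296 = 221.88
Base: 994 + 221.88 = 1215.88
REF2 = 165 / 1215.88 = 0.1357

13.6%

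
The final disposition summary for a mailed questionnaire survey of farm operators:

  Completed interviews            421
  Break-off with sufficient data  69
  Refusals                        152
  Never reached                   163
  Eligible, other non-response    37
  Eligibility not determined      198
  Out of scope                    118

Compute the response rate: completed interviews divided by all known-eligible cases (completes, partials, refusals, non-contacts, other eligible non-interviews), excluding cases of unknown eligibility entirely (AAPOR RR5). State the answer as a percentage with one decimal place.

Numerator → 421
Denominator → 421 + 69 + 152 + 163 + 37 = 842
RR5 = 421 / 842 = 0.5000

50.0%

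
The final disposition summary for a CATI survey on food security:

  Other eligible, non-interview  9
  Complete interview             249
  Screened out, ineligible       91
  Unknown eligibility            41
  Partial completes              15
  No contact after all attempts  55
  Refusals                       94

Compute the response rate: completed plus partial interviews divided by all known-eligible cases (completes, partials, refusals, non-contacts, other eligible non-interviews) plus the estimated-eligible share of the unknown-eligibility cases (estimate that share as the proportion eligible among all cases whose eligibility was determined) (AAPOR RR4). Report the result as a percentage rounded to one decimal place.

Numerator → 249 + 15 = 264
Determined eligible → 249 + 15 + 94 + 55 + 9 = 422
e = 422 / (422 + 91) = 422 / 513 = 0.8226
e × U → 0.8226 × 41 = 33.73
Base → 422 + 33.73 = 455.73
RR4 = 264 / 455.73 = 0.5793

57.9%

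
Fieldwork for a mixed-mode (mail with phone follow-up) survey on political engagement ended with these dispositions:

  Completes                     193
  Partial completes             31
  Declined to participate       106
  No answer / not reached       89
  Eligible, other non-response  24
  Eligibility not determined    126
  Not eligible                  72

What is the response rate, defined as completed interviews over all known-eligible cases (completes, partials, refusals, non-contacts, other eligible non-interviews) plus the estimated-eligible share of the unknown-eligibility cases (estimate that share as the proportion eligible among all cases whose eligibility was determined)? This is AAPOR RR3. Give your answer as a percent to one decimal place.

35.0%

Top = 193
Eligible (known) = 193 + 31 + 106 + 89 + 24 = 443
e = 443 / (443 + 72) = 443 / 515 = 0.8602
Eligible share of unknowns = 0.8602 × 126 = 108.39
Denom = 443 + 108.39 = 551.39
RR3 = 193 / 551.39 = 0.3500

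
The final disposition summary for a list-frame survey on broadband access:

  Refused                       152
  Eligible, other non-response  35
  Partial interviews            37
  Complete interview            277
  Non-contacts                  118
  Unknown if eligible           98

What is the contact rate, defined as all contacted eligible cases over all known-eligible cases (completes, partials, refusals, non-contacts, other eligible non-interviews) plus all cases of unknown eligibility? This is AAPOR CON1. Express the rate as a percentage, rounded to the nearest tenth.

Num = 277 + 37 + 152 + 35 = 501
Denominator = 277 + 37 + 152 + 118 + 35 + 98 = 717
CON1 = 501 / 717 = 0.6987

69.9%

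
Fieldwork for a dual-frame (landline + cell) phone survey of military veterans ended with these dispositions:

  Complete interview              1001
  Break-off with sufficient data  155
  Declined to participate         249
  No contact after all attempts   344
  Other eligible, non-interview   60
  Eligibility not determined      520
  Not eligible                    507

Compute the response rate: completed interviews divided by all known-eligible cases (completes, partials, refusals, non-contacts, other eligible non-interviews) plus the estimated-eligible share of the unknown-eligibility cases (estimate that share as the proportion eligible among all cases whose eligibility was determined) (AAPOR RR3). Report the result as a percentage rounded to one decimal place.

Top → 1001
Known eligible → 1001 + 155 + 249 + 344 + 60 = 1809
e = 1809 / (1809 + 507) = 1809 / 2316 = 0.7811
Estimated eligible among unknowns → 0.7811 × 520 = 406.17
Base → 1809 + 406.17 = 2215.17
RR3 = 1001 / 2215.17 = 0.4519

45.2%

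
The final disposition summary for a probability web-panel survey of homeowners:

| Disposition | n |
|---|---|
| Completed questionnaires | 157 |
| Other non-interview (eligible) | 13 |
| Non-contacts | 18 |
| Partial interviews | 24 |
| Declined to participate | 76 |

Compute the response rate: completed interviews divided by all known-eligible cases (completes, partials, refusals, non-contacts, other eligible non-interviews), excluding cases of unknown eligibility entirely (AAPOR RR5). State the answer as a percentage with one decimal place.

Numerator: 157
Denom: 157 + 24 + 76 + 18 + 13 = 288
RR5 = 157 / 288 = 0.5451

54.5%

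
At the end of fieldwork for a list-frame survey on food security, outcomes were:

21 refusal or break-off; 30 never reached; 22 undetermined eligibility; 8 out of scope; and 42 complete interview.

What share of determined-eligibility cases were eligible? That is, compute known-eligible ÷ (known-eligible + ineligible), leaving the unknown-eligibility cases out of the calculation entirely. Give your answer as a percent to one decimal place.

92.1%

Known eligible → 42 + 21 + 30 = 93
e = 93 / (93 + 8) = 93 / 101 = 0.9208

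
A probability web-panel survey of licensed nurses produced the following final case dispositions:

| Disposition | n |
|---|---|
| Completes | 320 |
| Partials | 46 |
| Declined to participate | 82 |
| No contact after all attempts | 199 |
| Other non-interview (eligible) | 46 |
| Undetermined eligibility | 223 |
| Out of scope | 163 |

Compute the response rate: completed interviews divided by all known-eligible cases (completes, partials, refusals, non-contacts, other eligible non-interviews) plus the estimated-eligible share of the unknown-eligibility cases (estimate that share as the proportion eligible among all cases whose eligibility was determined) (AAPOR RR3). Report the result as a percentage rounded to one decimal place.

36.6%

Top = 320
Known eligible = 320 + 46 + 82 + 199 + 46 = 693
e = 693 / (693 + 163) = 693 / 856 = 0.8096
Estimated eligible among unknowns = 0.8096 × 223 = 180.54
Denominator = 693 + 180.54 = 873.54
RR3 = 320 / 873.54 = 0.3663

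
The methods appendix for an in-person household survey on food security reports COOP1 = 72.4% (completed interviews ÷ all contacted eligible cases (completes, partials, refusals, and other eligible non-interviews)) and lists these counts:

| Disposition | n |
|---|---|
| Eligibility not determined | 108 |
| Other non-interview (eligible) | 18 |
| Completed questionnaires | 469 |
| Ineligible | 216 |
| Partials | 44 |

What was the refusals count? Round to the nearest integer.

117

COOP1 = 469 / D = 0.724
D = 469 / 0.724 = 647.8
Remaining denominator categories sum to 531
refusals = 647.8 − 531 ≈ 117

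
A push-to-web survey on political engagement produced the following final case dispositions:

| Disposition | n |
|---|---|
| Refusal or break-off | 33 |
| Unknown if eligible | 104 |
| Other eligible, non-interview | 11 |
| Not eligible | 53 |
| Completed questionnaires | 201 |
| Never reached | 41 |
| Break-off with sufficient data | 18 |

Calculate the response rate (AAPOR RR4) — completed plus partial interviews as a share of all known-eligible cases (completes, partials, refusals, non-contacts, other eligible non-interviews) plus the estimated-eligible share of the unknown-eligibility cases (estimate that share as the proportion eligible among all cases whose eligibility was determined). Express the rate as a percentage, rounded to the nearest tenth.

55.8%

Top → 201 + 18 = 219
Determined eligible → 201 + 18 + 33 + 41 + 11 = 304
e = 304 / (304 + 53) = 304 / 357 = 0.8515
Estimated eligible among unknowns → 0.8515 × 104 = 88.56
Denom → 304 + 88.56 = 392.56
RR4 = 219 / 392.56 = 0.5579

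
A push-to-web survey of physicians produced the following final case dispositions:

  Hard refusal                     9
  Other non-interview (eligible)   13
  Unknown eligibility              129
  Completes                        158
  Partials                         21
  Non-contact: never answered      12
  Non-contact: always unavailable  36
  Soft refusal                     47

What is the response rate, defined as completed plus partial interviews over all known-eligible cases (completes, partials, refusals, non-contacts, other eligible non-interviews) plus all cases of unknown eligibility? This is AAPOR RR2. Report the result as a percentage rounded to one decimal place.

Refused = 9 + 47 = 56
Non-contacts = 12 + 36 = 48
Num = 158 + 21 = 179
Base = 158 + 21 + 56 + 48 + 13 + 129 = 425
RR2 = 179 / 425 = 0.4212

42.1%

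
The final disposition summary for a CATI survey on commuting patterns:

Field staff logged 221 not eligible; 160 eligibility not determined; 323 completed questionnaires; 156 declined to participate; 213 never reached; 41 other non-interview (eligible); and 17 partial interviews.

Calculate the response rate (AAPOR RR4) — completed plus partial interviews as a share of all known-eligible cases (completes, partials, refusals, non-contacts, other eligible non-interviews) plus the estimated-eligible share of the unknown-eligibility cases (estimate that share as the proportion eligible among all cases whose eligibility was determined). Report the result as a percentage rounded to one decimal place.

38.9%

Numerator → 323 + 17 = 340
Known eligible → 323 + 17 + 156 + 213 + 41 = 750
e = 750 / (750 + 221) = 750 / 971 = 0.7724
Estimated eligible among unknowns → 0.7724 × 160 = 123.58
Base → 750 + 123.58 = 873.58
RR4 = 340 / 873.58 = 0.3892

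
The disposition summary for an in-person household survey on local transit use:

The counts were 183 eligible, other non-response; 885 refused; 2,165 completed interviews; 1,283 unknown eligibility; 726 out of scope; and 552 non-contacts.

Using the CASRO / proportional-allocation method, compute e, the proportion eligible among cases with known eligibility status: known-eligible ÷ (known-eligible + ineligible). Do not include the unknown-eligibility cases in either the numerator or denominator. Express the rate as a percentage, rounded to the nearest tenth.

83.9%

Known eligible = 2165 + 885 + 552 + 183 = 3785
e = 3785 / (3785 + 726) = 3785 / 4511 = 0.8391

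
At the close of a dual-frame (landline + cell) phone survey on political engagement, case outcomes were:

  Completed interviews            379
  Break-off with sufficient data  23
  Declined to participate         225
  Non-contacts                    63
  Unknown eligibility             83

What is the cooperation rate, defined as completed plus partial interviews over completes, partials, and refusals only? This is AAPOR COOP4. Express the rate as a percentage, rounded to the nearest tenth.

64.1%

Num → 379 + 23 = 402
Denom → 379 + 23 + 225 = 627
COOP4 = 402 / 627 = 0.6411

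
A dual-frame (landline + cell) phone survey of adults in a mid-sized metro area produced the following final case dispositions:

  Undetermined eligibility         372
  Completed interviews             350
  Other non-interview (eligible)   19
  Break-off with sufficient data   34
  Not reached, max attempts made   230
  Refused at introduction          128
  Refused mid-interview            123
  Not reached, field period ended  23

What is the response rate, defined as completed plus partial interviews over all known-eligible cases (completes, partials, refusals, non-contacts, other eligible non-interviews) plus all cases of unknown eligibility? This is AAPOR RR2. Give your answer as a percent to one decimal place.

Refusals = 128 + 123 = 251
No answer / not reached = 23 + 230 = 253
Numerator: 350 + 34 = 384
Base: 350 + 34 + 251 + 253 + 19 + 372 = 1279
RR2 = 384 / 1279 = 0.3002

30.0%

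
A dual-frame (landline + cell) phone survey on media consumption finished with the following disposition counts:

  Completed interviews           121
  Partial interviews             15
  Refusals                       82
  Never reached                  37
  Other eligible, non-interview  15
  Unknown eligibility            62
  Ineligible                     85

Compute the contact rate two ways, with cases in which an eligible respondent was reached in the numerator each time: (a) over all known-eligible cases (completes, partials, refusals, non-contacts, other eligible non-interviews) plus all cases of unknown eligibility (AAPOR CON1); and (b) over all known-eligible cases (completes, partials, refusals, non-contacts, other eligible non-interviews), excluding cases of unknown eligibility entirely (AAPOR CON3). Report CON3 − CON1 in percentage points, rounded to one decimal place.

Numerator → 121 + 15 + 82 + 15 = 233
Denom → 121 + 15 + 82 + 37 + 15 + 62 = 332
CON1 = 233 / 332 = 0.7018
Denom → 121 + 15 + 82 + 37 + 15 = 270
CON3 = 233 / 270 = 0.8630
Difference = 86.30 − 70.18 = 16.12 percentage points

16.1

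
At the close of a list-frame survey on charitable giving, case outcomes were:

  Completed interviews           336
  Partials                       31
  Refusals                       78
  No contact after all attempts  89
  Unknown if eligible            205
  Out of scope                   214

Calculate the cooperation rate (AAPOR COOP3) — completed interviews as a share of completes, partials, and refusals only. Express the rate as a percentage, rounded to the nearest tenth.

Top → 336
Denominator → 336 + 31 + 78 = 445
COOP3 = 336 / 445 = 0.7551

75.5%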